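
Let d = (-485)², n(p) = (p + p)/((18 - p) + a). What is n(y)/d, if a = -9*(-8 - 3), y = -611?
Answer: -47/6586300 ≈ -7.1360e-6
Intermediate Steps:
a = 99 (a = -9*(-11) = 99)
n(p) = 2*p/(117 - p) (n(p) = (p + p)/((18 - p) + 99) = (2*p)/(117 - p) = 2*p/(117 - p))
d = 235225
n(y)/d = (2*(-611)/(117 - 1*(-611)))/235225 = (2*(-611)/(117 + 611))*(1/235225) = (2*(-611)/728)*(1/235225) = (2*(-611)*(1/728))*(1/235225) = -47/28*1/235225 = -47/6586300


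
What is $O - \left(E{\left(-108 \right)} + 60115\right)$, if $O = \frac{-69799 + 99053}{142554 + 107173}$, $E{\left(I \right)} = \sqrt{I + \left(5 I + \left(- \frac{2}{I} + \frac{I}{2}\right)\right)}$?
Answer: $- \frac{15012309351}{249727} - \frac{i \sqrt{227442}}{18} \approx -60115.0 - 26.495 i$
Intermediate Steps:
$E{\left(I \right)} = \sqrt{- \frac{2}{I} + \frac{13 I}{2}}$ ($E{\left(I \right)} = \sqrt{I + \left(5 I + \left(- \frac{2}{I} + I \frac{1}{2}\right)\right)} = \sqrt{I + \left(5 I + \left(- \frac{2}{I} + \frac{I}{2}\right)\right)} = \sqrt{I + \left(5 I + \left(\frac{I}{2} - \frac{2}{I}\right)\right)} = \sqrt{I + \left(- \frac{2}{I} + \frac{11 I}{2}\right)} = \sqrt{- \frac{2}{I} + \frac{13 I}{2}}$)
$O = \frac{29254}{249727} \approx 0.11714$
$O - \left(E{\left(-108 \right)} + 60115\right) = \frac{29254}{249727} - \left(\frac{\sqrt{- \frac{8}{-108} + 26 \left(-108\right)}}{2} + 60115\right) = \frac{29254}{249727} - \left(\frac{\sqrt{\left(-8\right) \left(- \frac{1}{108}\right) - 2808}}{2} + 60115\right) = \frac{29254}{249727} - \left(\frac{\sqrt{\frac{2}{27} - 2808}}{2} + 60115\right) = \frac{29254}{249727} - \left(\frac{\sqrt{- \frac{75814}{27}}}{2} + 60115\right) = \frac{29254}{249727} - \left(\frac{\frac{1}{9} i \sqrt{227442}}{2} + 60115\right) = \frac{29254}{249727} - \left(\frac{i \sqrt{227442}}{18} + 60115\right) = \frac{29254}{249727} - \left(60115 + \frac{i \sqrt{227442}}{18}\right) = - \frac{15012309351}{249727} - \frac{i \sqrt{227442}}{18}$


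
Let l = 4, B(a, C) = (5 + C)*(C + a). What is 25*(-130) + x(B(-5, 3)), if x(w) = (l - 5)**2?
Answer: -3249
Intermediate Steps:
x(w) = 1 (x(w) = (4 - 5)**2 = (-1)**2 = 1)
25*(-130) + x(B(-5, 3)) = 25*(-130) + 1 = -3250 + 1 = -3249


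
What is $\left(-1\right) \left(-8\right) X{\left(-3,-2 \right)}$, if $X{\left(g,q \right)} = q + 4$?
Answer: $16$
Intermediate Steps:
$X{\left(g,q \right)} = 4 + q$
$\left(-1\right) \left(-8\right) X{\left(-3,-2 \right)} = \left(-1\right) \left(-8\right) \left(4 - 2\right) = 8 \cdot 2 = 16$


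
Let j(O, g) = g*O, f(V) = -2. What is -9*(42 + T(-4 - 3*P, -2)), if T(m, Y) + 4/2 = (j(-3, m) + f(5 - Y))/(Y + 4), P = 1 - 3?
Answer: -324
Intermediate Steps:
P = -2
j(O, g) = O*g
T(m, Y) = -2 + (-2 - 3*m)/(4 + Y) (T(m, Y) = -2 + (-3*m - 2)/(Y + 4) = -2 + (-2 - 3*m)/(4 + Y))
-9*(42 + T(-4 - 3*P, -2)) = -9*(42 + (-10 - 3*(-4 - 3*(-2)) - 2*(-2))/(4 - 2)) = -9*(42 + (-10 - 3*(-4 + 6) + 4)/2) = -9*(42 + (-10 - 3*2 + 4)/2) = -9*(42 + (-10 - 6 + 4)/2) = -9*(42 + (1/2)*(-12)) = -9*(42 - 6) = -9*36 = -324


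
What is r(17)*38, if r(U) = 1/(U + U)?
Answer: 19/17 ≈ 1.1176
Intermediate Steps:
r(U) = 1/(2*U)
r(17)*38 = ((½)/17)*38 = ((½)*(1/17))*38 = (1/34)*38 = 19/17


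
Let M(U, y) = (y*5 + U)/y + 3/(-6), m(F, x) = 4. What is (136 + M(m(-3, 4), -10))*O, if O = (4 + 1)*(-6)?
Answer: -4203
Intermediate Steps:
O = -30 (O = 5*(-6) = -30)
M(U, y) = -1/2 + (U + 5*y)/y (M(U, y) = (5*y + U)/y + 3*(-1/6) = (U + 5*y)/y - 1/2 = -1/2 + (U + 5*y)/y)
(136 + M(m(-3, 4), -10))*O = (136 + (9/2 + 4/(-10)))*(-30) = (136 + (9/2 + 4*(-1/10)))*(-30) = (136 + (9/2 - 2/5))*(-30) = (136 + 41/10)*(-30) = (1401/10)*(-30) = -4203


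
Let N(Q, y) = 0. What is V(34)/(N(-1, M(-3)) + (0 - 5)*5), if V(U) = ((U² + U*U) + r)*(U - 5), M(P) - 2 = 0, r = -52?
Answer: -13108/5 ≈ -2621.6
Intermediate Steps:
M(P) = 2 (M(P) = 2 + 0 = 2)
V(U) = (-52 + 2*U²)*(-5 + U) (V(U) = ((U² + U*U) - 52)*(U - 5) = ((U² + U²) - 52)*(-5 + U) = (2*U² - 52)*(-5 + U) = (-52 + 2*U²)*(-5 + U))
V(34)/(N(-1, M(-3)) + (0 - 5)*5) = (260 - 52*34 - 10*34² + 2*34³)/(0 + (0 - 5)*5) = (260 - 1768 - 10*1156 + 2*39304)/(0 - 5*5) = (260 - 1768 - 11560 + 78608)/(0 - 25) = 65540/(-25) = 65540*(-1/25) = -13108/5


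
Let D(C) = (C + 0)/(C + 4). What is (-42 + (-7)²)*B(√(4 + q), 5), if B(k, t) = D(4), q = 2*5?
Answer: 7/2 ≈ 3.5000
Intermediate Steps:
q = 10
D(C) = C/(4 + C)
B(k, t) = ½ (B(k, t) = 4/(4 + 4) = 4/8 = 4*(⅛) = ½)
(-42 + (-7)²)*B(√(4 + q), 5) = (-42 + (-7)²)*(½) = (-42 + 49)*(½) = 7*(½) = 7/2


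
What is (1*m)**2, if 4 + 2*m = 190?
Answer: 8649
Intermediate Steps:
m = 93 (m = -2 + (1/2)*190 = -2 + 95 = 93)
(1*m)**2 = (1*93)**2 = 93**2 = 8649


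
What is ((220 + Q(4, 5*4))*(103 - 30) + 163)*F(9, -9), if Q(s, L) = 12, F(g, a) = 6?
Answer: 102594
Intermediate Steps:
((220 + Q(4, 5*4))*(103 - 30) + 163)*F(9, -9) = ((220 + 12)*(103 - 30) + 163)*6 = (232*73 + 163)*6 = (16936 + 163)*6 = 17099*6 = 102594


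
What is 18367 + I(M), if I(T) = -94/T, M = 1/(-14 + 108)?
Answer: 9531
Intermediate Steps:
M = 1/94 ≈ 0.010638
18367 + I(M) = 18367 - 94/1/94 = 18367 - 94*94 = 18367 - 8836 = 9531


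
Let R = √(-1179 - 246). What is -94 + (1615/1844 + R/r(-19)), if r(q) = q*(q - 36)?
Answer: -171721/1844 + I*√57/209 ≈ -93.124 + 0.036124*I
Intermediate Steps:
r(q) = q*(-36 + q)
R = 5*I*√57 (R = √(-1425) = 5*I*√57 ≈ 37.749*I)
-94 + (1615/1844 + R/r(-19)) = -94 + (1615/1844 + (5*I*√57)/((-19*(-36 - 19)))) = -94 + (1615*(1/1844) + (5*I*√57)/((-19*(-55)))) = -94 + (1615/1844 + (5*I*√57)/1045) = -94 + (1615/1844 + (5*I*√57)*(1/1045)) = -94 + (1615/1844 + I*√57/209) = -171721/1844 + I*√57/209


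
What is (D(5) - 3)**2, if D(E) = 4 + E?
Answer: 36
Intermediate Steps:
(D(5) - 3)**2 = ((4 + 5) - 3)**2 = (9 - 3)**2 = 6**2 = 36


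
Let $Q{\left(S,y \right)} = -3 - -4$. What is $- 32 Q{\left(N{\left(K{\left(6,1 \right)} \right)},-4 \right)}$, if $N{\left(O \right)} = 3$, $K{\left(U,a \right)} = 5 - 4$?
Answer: $-32$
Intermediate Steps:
$K{\left(U,a \right)} = 1$
$Q{\left(S,y \right)} = 1$ ($Q{\left(S,y \right)} = -3 + 4 = 1$)
$- 32 Q{\left(N{\left(K{\left(6,1 \right)} \right)},-4 \right)} = \left(-32\right) 1 = -32$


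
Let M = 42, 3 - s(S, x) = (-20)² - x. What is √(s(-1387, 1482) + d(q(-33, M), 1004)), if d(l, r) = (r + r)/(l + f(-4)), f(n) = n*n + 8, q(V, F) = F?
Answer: √1214697/33 ≈ 33.398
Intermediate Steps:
s(S, x) = -397 + x (s(S, x) = 3 - ((-20)² - x) = 3 - (400 - x) = 3 + (-400 + x) = -397 + x)
f(n) = 8 + n² (f(n) = n² + 8 = 8 + n²)
d(l, r) = 2*r/(24 + l) (d(l, r) = (r + r)/(l + (8 + (-4)²)) = (2*r)/(l + (8 + 16)) = (2*r)/(l + 24) = (2*r)/(24 + l) = 2*r/(24 + l))
√(s(-1387, 1482) + d(q(-33, M), 1004)) = √((-397 + 1482) + 2*1004/(24 + 42)) = √(1085 + 2*1004/66) = √(1085 + 2*1004*(1/66)) = √(1085 + 1004/33) = √(36809/33) = √1214697/33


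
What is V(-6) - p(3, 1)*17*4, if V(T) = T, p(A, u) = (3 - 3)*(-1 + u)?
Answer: -6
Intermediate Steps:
p(A, u) = 0 (p(A, u) = 0*(-1 + u) = 0)
V(-6) - p(3, 1)*17*4 = -6 - 0*17*4 = -6 - 0*4 = -6 - 1*0 = -6 + 0 = -6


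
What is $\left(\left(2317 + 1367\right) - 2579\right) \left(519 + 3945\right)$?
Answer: $4932720$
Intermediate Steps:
$\left(\left(2317 + 1367\right) - 2579\right) \left(519 + 3945\right) = \left(3684 - 2579\right) 4464 = 1105 \cdot 4464 = 4932720$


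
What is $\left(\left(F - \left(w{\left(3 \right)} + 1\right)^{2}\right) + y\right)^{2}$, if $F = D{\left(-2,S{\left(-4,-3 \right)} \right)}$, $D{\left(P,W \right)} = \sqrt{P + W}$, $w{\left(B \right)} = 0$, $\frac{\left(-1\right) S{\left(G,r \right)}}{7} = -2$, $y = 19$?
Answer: $336 + 72 \sqrt{3} \approx 460.71$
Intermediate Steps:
$S{\left(G,r \right)} = 14$ ($S{\left(G,r \right)} = \left(-7\right) \left(-2\right) = 14$)
$F = 2 \sqrt{3}$ ($F = \sqrt{-2 + 14} = \sqrt{12} = 2 \sqrt{3} \approx 3.4641$)
$\left(\left(F - \left(w{\left(3 \right)} + 1\right)^{2}\right) + y\right)^{2} = \left(\left(2 \sqrt{3} - \left(0 + 1\right)^{2}\right) + 19\right)^{2} = \left(\left(2 \sqrt{3} - 1^{2}\right) + 19\right)^{2} = \left(\left(2 \sqrt{3} - 1\right) + 19\right)^{2} = \left(\left(-1 + 2 \sqrt{3}\right) + 19\right)^{2} = \left(18 + 2 \sqrt{3}\right)^{2}$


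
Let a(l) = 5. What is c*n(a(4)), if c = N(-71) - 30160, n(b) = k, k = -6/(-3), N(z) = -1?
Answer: -60322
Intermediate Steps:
k = 2 (k = -6*(-⅓) = 2)
n(b) = 2
c = -30161 (c = -1 - 30160 = -30161)
c*n(a(4)) = -30161*2 = -60322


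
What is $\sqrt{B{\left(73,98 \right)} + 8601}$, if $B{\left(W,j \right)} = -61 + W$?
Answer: $3 \sqrt{957} \approx 92.806$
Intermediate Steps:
$\sqrt{B{\left(73,98 \right)} + 8601} = \sqrt{\left(-61 + 73\right) + 8601} = \sqrt{12 + 8601} = \sqrt{8613} = 3 \sqrt{957}$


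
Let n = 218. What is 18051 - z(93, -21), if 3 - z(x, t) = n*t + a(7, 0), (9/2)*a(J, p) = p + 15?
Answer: 40420/3 ≈ 13473.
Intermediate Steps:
a(J, p) = 10/3 + 2*p/9 (a(J, p) = 2*(p + 15)/9 = 2*(15 + p)/9 = 10/3 + 2*p/9)
z(x, t) = -⅓ - 218*t (z(x, t) = 3 - (218*t + (10/3 + (2/9)*0)) = 3 - (218*t + (10/3 + 0)) = 3 - (218*t + 10/3) = 3 - (10/3 + 218*t) = 3 + (-10/3 - 218*t) = -⅓ - 218*t)
18051 - z(93, -21) = 18051 - (-⅓ - 218*(-21)) = 18051 - (-⅓ + 4578) = 18051 - 1*13733/3 = 18051 - 13733/3 = 40420/3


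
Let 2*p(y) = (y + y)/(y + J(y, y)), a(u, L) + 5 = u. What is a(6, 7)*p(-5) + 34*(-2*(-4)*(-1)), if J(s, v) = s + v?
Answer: -815/3 ≈ -271.67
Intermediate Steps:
a(u, L) = -5 + u
p(y) = ⅓ (p(y) = ((y + y)/(y + (y + y)))/2 = ((2*y)/(y + 2*y))/2 = ((2*y)/((3*y)))/2 = ((2*y)*(1/(3*y)))/2 = (½)*(⅔) = ⅓)
a(6, 7)*p(-5) + 34*(-2*(-4)*(-1)) = (-5 + 6)*(⅓) + 34*(-2*(-4)*(-1)) = 1*(⅓) + 34*(8*(-1)) = ⅓ + 34*(-8) = ⅓ - 272 = -815/3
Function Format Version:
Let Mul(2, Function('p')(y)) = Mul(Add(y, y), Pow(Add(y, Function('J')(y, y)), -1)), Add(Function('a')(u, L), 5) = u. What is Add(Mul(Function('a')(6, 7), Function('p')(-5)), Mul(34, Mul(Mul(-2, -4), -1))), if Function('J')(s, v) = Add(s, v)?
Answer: Rational(-815, 3) ≈ -271.67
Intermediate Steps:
Function('a')(u, L) = Add(-5, u)
Function('p')(y) = Rational(1, 3) (Function('p')(y) = Mul(Rational(1, 2), Mul(Add(y, y), Pow(Add(y, Add(y, y)), -1))) = Mul(Rational(1, 2), Mul(Mul(2, y), Pow(Add(y, Mul(2, y)), -1))) = Mul(Rational(1, 2), Mul(Mul(2, y), Pow(Mul(3, y), -1))) = Mul(Rational(1, 2), Mul(Mul(2, y), Mul(Rational(1, 3), Pow(y, -1)))) = Mul(Rational(1, 2), Rational(2, 3)) = Rational(1, 3))
Add(Mul(Function('a')(6, 7), Function('p')(-5)), Mul(34, Mul(Mul(-2, -4), -1))) = Add(Mul(Add(-5, 6), Rational(1, 3)), Mul(34, Mul(Mul(-2, -4), -1))) = Add(Mul(1, Rational(1, 3)), Mul(34, Mul(8, -1))) = Add(Rational(1, 3), Mul(34, -8)) = Add(Rational(1, 3), -272) = Rational(-815, 3)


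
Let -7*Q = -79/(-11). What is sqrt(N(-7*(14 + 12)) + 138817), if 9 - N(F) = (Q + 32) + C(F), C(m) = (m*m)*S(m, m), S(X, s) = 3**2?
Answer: I*sqrt(944614055)/77 ≈ 399.15*I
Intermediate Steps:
S(X, s) = 9
C(m) = 9*m**2 (C(m) = (m*m)*9 = m**2*9 = 9*m**2)
Q = -79/77 (Q = -(-79)/(7*(-11)) = -(-79)*(-1)/(7*11) = -1/7*79/11 = -79/77 ≈ -1.0260)
N(F) = -1692/77 - 9*F**2 (N(F) = 9 - ((-79/77 + 32) + 9*F**2) = 9 - (2385/77 + 9*F**2) = 9 + (-2385/77 - 9*F**2) = -1692/77 - 9*F**2)
sqrt(N(-7*(14 + 12)) + 138817) = sqrt((-1692/77 - 9*49*(14 + 12)**2) + 138817) = sqrt((-1692/77 - 9*(-7*26)**2) + 138817) = sqrt((-1692/77 - 9*(-182)**2) + 138817) = sqrt((-1692/77 - 9*33124) + 138817) = sqrt((-1692/77 - 298116) + 138817) = sqrt(-22956624/77 + 138817) = sqrt(-12267715/77) = I*sqrt(944614055)/77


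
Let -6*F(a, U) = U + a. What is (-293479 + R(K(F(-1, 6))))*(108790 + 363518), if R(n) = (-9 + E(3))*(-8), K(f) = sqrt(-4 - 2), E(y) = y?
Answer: -138589808748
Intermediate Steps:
F(a, U) = -U/6 - a/6 (F(a, U) = -(U + a)/6 = -U/6 - a/6)
K(f) = I*sqrt(6) (K(f) = sqrt(-6) = I*sqrt(6))
R(n) = 48 (R(n) = (-9 + 3)*(-8) = -6*(-8) = 48)
(-293479 + R(K(F(-1, 6))))*(108790 + 363518) = (-293479 + 48)*(108790 + 363518) = -293431*472308 = -138589808748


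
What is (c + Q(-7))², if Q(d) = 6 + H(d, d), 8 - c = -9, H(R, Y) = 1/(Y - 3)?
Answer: 52441/100 ≈ 524.41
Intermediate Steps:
H(R, Y) = 1/(-3 + Y)
c = 17 (c = 8 - 1*(-9) = 8 + 9 = 17)
Q(d) = 6 + 1/(-3 + d)
(c + Q(-7))² = (17 + (-17 + 6*(-7))/(-3 - 7))² = (17 + (-17 - 42)/(-10))² = (17 - ⅒*(-59))² = (17 + 59/10)² = (229/10)² = 52441/100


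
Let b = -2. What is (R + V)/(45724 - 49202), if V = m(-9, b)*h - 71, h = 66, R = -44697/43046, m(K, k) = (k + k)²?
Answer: -42355613/149713988 ≈ -0.28291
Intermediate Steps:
m(K, k) = 4*k² (m(K, k) = (2*k)² = 4*k²)
R = -44697/43046 (R = -44697*1/43046 = -44697/43046 ≈ -1.0384)
V = 985 (V = (4*(-2)²)*66 - 71 = (4*4)*66 - 71 = 16*66 - 71 = 1056 - 71 = 985)
(R + V)/(45724 - 49202) = (-44697/43046 + 985)/(45724 - 49202) = (42355613/43046)/(-3478) = (42355613/43046)*(-1/3478) = -42355613/149713988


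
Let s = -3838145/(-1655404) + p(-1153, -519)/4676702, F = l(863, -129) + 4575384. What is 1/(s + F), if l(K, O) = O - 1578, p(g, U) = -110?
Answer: 3870915598804/17704326618030233983 ≈ 2.1864e-7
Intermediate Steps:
l(K, O) = -1578 + O
F = 4573677 (F = (-1578 - 129) + 4575384 = -1707 + 4575384 = 4573677)
s = 8974839151675/3870915598804 (s = -3838145/(-1655404) - 110/4676702 = -3838145*(-1/1655404) - 110*1/4676702 = 3838145/1655404 - 55/2338351 = 8974839151675/3870915598804 ≈ 2.3185)
1/(s + F) = 1/(8974839151675/3870915598804 + 4573677) = 1/(17704326618030233983/3870915598804) = 3870915598804/17704326618030233983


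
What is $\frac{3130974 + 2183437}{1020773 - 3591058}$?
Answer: $- \frac{5314411}{2570285} \approx -2.0676$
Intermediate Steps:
$\frac{3130974 + 2183437}{1020773 - 3591058} = \frac{5314411}{-2570285} = 5314411 \left(- \frac{1}{2570285}\right) = - \frac{5314411}{2570285}$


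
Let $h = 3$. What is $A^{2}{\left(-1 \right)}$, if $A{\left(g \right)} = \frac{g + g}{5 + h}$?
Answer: $\frac{1}{16} \approx 0.0625$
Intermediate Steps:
$A{\left(g \right)} = \frac{g}{4}$ ($A{\left(g \right)} = \frac{g + g}{5 + 3} = \frac{2 g}{8} = 2 g \frac{1}{8} = \frac{g}{4}$)
$A^{2}{\left(-1 \right)} = \left(\frac{1}{4} \left(-1\right)\right)^{2} = \left(- \frac{1}{4}\right)^{2} = \frac{1}{16}$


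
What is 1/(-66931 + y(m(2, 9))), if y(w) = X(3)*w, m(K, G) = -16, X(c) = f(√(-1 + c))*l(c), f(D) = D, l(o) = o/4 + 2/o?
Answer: -602379/40317819601 + 204*√2/40317819601 ≈ -1.4934e-5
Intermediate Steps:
l(o) = 2/o + o/4 (l(o) = o*(¼) + 2/o = o/4 + 2/o = 2/o + o/4)
X(c) = √(-1 + c)*(2/c + c/4)
y(w) = 17*w*√2/12 (y(w) = ((¼)*√(-1 + 3)*(8 + 3²)/3)*w = ((¼)*(⅓)*√2*(8 + 9))*w = ((¼)*(⅓)*√2*17)*w = (17*√2/12)*w = 17*w*√2/12)
1/(-66931 + y(m(2, 9))) = 1/(-66931 + (17/12)*(-16)*√2) = 1/(-66931 - 68*√2/3)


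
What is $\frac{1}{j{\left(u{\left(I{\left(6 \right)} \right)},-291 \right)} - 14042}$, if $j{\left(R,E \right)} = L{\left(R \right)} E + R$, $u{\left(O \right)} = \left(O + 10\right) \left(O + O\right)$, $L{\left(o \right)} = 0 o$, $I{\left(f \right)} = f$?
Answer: $- \frac{1}{13850} \approx -7.2202 \cdot 10^{-5}$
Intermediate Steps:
$L{\left(o \right)} = 0$
$u{\left(O \right)} = 2 O \left(10 + O\right)$ ($u{\left(O \right)} = \left(10 + O\right) 2 O = 2 O \left(10 + O\right)$)
$j{\left(R,E \right)} = R$ ($j{\left(R,E \right)} = 0 E + R = 0 + R = R$)
$\frac{1}{j{\left(u{\left(I{\left(6 \right)} \right)},-291 \right)} - 14042} = \frac{1}{2 \cdot 6 \left(10 + 6\right) - 14042} = \frac{1}{2 \cdot 6 \cdot 16 - 14042} = \frac{1}{192 - 14042} = \frac{1}{-13850} = - \frac{1}{13850}$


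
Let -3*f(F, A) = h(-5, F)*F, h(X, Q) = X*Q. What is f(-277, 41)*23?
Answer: 8823835/3 ≈ 2.9413e+6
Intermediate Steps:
h(X, Q) = Q*X
f(F, A) = 5*F²/3 (f(F, A) = -F*(-5)*F/3 = -(-5*F)*F/3 = -(-5)*F²/3 = 5*F²/3)
f(-277, 41)*23 = ((5/3)*(-277)²)*23 = ((5/3)*76729)*23 = (383645/3)*23 = 8823835/3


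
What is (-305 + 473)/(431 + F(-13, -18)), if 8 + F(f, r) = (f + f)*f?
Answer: 168/761 ≈ 0.22076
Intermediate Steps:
F(f, r) = -8 + 2*f² (F(f, r) = -8 + (f + f)*f = -8 + (2*f)*f = -8 + 2*f²)
(-305 + 473)/(431 + F(-13, -18)) = (-305 + 473)/(431 + (-8 + 2*(-13)²)) = 168/(431 + (-8 + 2*169)) = 168/(431 + (-8 + 338)) = 168/(431 + 330) = 168/761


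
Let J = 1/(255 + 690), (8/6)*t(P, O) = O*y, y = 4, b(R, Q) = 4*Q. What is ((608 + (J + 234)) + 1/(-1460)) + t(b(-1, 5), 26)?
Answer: 253864903/275940 ≈ 920.00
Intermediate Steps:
t(P, O) = 3*O (t(P, O) = 3*(O*4)/4 = 3*(4*O)/4 = 3*O)
J = 1/945 ≈ 0.0010582
((608 + (J + 234)) + 1/(-1460)) + t(b(-1, 5), 26) = ((608 + (1/945 + 234)) + 1/(-1460)) + 3*26 = ((608 + 221131/945) - 1/1460) + 78 = (795691/945 - 1/1460) + 78 = 232341583/275940 + 78 = 253864903/275940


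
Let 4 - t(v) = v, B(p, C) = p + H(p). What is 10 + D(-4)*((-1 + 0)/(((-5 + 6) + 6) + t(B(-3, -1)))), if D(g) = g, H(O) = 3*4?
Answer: 12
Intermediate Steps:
H(O) = 12
B(p, C) = 12 + p (B(p, C) = p + 12 = 12 + p)
t(v) = 4 - v
10 + D(-4)*((-1 + 0)/(((-5 + 6) + 6) + t(B(-3, -1)))) = 10 - 4*(-1 + 0)/(((-5 + 6) + 6) + (4 - (12 - 3))) = 10 - (-4)/((1 + 6) + (4 - 1*9)) = 10 - (-4)/(7 + (4 - 9)) = 10 - (-4)/(7 - 5) = 10 - (-4)/2 = 10 - 4*(-½) = 10 + 2 = 12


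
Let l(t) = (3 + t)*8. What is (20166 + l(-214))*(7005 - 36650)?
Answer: -547780310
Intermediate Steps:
l(t) = 24 + 8*t
(20166 + l(-214))*(7005 - 36650) = (20166 + (24 + 8*(-214)))*(7005 - 36650) = (20166 + (24 - 1712))*(-29645) = (20166 - 1688)*(-29645) = 18478*(-29645) = -547780310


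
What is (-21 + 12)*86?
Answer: -774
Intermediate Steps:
(-21 + 12)*86 = -9*86 = -774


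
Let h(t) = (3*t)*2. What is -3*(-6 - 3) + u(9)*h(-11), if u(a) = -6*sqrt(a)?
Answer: 1215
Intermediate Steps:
h(t) = 6*t
-3*(-6 - 3) + u(9)*h(-11) = -3*(-6 - 3) + (-6*sqrt(9))*(6*(-11)) = -3*(-9) - 6*3*(-66) = 27 - 18*(-66) = 27 + 1188 = 1215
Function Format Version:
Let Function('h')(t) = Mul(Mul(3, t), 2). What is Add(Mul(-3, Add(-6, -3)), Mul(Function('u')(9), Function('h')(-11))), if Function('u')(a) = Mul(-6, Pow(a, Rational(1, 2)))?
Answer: 1215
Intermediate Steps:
Function('h')(t) = Mul(6, t)
Add(Mul(-3, Add(-6, -3)), Mul(Function('u')(9), Function('h')(-11))) = Add(Mul(-3, Add(-6, -3)), Mul(Mul(-6, Pow(9, Rational(1, 2))), Mul(6, -11))) = Add(Mul(-3, -9), Mul(Mul(-6, 3), -66)) = Add(27, Mul(-18, -66)) = Add(27, 1188) = 1215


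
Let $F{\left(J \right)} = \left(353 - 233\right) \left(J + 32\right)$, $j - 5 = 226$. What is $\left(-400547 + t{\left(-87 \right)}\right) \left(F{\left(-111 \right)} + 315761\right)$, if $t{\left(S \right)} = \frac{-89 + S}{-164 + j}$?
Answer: $- \frac{8219609597825}{67} \approx -1.2268 \cdot 10^{11}$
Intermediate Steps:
$j = 231$ ($j = 5 + 226 = 231$)
$F{\left(J \right)} = 3840 + 120 J$ ($F{\left(J \right)} = 120 \left(32 + J\right) = 3840 + 120 J$)
$t{\left(S \right)} = - \frac{89}{67} + \frac{S}{67}$ ($t{\left(S \right)} = \frac{-89 + S}{-164 + 231} = \frac{-89 + S}{67} = \left(-89 + S\right) \frac{1}{67} = - \frac{89}{67} + \frac{S}{67}$)
$\left(-400547 + t{\left(-87 \right)}\right) \left(F{\left(-111 \right)} + 315761\right) = \left(-400547 + \left(- \frac{89}{67} + \frac{1}{67} \left(-87\right)\right)\right) \left(\left(3840 + 120 \left(-111\right)\right) + 315761\right) = \left(-400547 - \frac{176}{67}\right) \left(\left(3840 - 13320\right) + 315761\right) = \left(-400547 - \frac{176}{67}\right) \left(-9480 + 315761\right) = \left(- \frac{26836825}{67}\right) 306281 = - \frac{8219609597825}{67}$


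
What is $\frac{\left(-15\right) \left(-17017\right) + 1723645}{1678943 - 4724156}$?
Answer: $- \frac{1978900}{3045213} \approx -0.64984$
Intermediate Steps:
$\frac{\left(-15\right) \left(-17017\right) + 1723645}{1678943 - 4724156} = \frac{255255 + 1723645}{-3045213} = 1978900 \left(- \frac{1}{3045213}\right) = - \frac{1978900}{3045213}$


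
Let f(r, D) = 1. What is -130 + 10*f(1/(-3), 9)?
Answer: -120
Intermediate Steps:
-130 + 10*f(1/(-3), 9) = -130 + 10*1 = -130 + 10 = -120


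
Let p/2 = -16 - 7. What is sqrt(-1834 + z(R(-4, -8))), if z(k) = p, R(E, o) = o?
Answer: 2*I*sqrt(470) ≈ 43.359*I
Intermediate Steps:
p = -46 (p = 2*(-16 - 7) = 2*(-23) = -46)
z(k) = -46
sqrt(-1834 + z(R(-4, -8))) = sqrt(-1834 - 46) = sqrt(-1880) = 2*I*sqrt(470)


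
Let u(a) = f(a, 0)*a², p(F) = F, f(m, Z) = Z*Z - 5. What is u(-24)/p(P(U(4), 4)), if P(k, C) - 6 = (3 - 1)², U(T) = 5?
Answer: -288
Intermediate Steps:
f(m, Z) = -5 + Z² (f(m, Z) = Z² - 5 = -5 + Z²)
P(k, C) = 10 (P(k, C) = 6 + (3 - 1)² = 6 + 2² = 6 + 4 = 10)
u(a) = -5*a² (u(a) = (-5 + 0²)*a² = (-5 + 0)*a² = -5*a²)
u(-24)/p(P(U(4), 4)) = -5*(-24)²/10 = -5*576*(⅒) = -2880*⅒ = -288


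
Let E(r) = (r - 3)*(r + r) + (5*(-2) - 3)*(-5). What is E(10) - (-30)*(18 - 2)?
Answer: 685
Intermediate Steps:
E(r) = 65 + 2*r*(-3 + r) (E(r) = (-3 + r)*(2*r) + (-10 - 3)*(-5) = 2*r*(-3 + r) - 13*(-5) = 2*r*(-3 + r) + 65 = 65 + 2*r*(-3 + r))
E(10) - (-30)*(18 - 2) = (65 - 6*10 + 2*10²) - (-30)*(18 - 2) = (65 - 60 + 2*100) - (-30)*16 = (65 - 60 + 200) - 1*(-480) = 205 + 480 = 685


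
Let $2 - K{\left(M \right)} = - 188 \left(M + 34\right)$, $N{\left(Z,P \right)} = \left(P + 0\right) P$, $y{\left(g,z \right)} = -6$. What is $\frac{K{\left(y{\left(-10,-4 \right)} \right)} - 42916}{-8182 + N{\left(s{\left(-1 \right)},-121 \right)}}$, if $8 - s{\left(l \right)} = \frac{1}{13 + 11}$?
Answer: $- \frac{12550}{2153} \approx -5.8291$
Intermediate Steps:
$s{\left(l \right)} = \frac{191}{24}$ ($s{\left(l \right)} = 8 - \frac{1}{13 + 11} = 8 - \frac{1}{24} = \frac{191}{24}$)
$N{\left(Z,P \right)} = P^{2}$ ($N{\left(Z,P \right)} = P P = P^{2}$)
$K{\left(M \right)} = 6394 + 188 M$ ($K{\left(M \right)} = 2 - - 188 \left(M + 34\right) = 2 - - 188 \left(34 + M\right) = 2 - \left(-6392 - 188 M\right) = 2 + \left(6392 + 188 M\right) = 6394 + 188 M$)
$\frac{K{\left(y{\left(-10,-4 \right)} \right)} - 42916}{-8182 + N{\left(s{\left(-1 \right)},-121 \right)}} = \frac{\left(6394 + 188 \left(-6\right)\right) - 42916}{-8182 + \left(-121\right)^{2}} = \frac{\left(6394 - 1128\right) - 42916}{-8182 + 14641} = \frac{5266 - 42916}{6459} = \left(-37650\right) \frac{1}{6459} = - \frac{12550}{2153}$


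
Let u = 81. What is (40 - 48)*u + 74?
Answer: -574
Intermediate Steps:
(40 - 48)*u + 74 = (40 - 48)*81 + 74 = -8*81 + 74 = -648 + 74 = -574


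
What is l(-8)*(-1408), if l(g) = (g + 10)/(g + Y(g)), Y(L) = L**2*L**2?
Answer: -352/511 ≈ -0.68885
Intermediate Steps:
Y(L) = L**4
l(g) = (10 + g)/(g + g**4) (l(g) = (g + 10)/(g + g**4) = (10 + g)/(g + g**4))
l(-8)*(-1408) = ((10 - 8)/(-8 + (-8)**4))*(-1408) = (2/(-8 + 4096))*(-1408) = (2/4088)*(-1408) = ((1/4088)*2)*(-1408) = (1/2044)*(-1408) = -352/511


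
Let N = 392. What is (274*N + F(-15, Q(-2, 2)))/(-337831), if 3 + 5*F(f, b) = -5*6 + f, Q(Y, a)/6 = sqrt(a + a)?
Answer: -536992/1689155 ≈ -0.31791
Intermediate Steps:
Q(Y, a) = 6*sqrt(2)*sqrt(a) (Q(Y, a) = 6*sqrt(a + a) = 6*sqrt(2*a) = 6*(sqrt(2)*sqrt(a)) = 6*sqrt(2)*sqrt(a))
F(f, b) = -33/5 + f/5 (F(f, b) = -3/5 + (-5*6 + f)/5 = -3/5 + (-30 + f)/5 = -3/5 + (-6 + f/5) = -33/5 + f/5)
(274*N + F(-15, Q(-2, 2)))/(-337831) = (274*392 + (-33/5 + (1/5)*(-15)))/(-337831) = (107408 + (-33/5 - 3))*(-1/337831) = (107408 - 48/5)*(-1/337831) = (536992/5)*(-1/337831) = -536992/1689155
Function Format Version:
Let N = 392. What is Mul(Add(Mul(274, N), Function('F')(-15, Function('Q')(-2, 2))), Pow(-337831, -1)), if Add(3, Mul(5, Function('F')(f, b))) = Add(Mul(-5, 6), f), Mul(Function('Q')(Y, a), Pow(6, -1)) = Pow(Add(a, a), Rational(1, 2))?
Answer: Rational(-536992, 1689155) ≈ -0.31791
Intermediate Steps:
Function('Q')(Y, a) = Mul(6, Pow(2, Rational(1, 2)), Pow(a, Rational(1, 2))) (Function('Q')(Y, a) = Mul(6, Pow(Add(a, a), Rational(1, 2))) = Mul(6, Pow(Mul(2, a), Rational(1, 2))) = Mul(6, Mul(Pow(2, Rational(1, 2)), Pow(a, Rational(1, 2)))) = Mul(6, Pow(2, Rational(1, 2)), Pow(a, Rational(1, 2))))
Function('F')(f, b) = Add(Rational(-33, 5), Mul(Rational(1, 5), f)) (Function('F')(f, b) = Add(Rational(-3, 5), Mul(Rational(1, 5), Add(Mul(-5, 6), f))) = Add(Rational(-3, 5), Mul(Rational(1, 5), Add(-30, f))) = Add(Rational(-3, 5), Add(-6, Mul(Rational(1, 5), f))) = Add(Rational(-33, 5), Mul(Rational(1, 5), f)))
Mul(Add(Mul(274, N), Function('F')(-15, Function('Q')(-2, 2))), Pow(-337831, -1)) = Mul(Add(Mul(274, 392), Add(Rational(-33, 5), Mul(Rational(1, 5), -15))), Pow(-337831, -1)) = Mul(Add(107408, Add(Rational(-33, 5), -3)), Rational(-1, 337831)) = Mul(Add(107408, Rational(-48, 5)), Rational(-1, 337831)) = Mul(Rational(536992, 5), Rational(-1, 337831)) = Rational(-536992, 1689155)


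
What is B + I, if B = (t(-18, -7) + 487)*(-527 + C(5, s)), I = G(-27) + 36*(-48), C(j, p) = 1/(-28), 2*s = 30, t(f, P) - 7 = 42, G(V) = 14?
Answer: -1989436/7 ≈ -2.8421e+5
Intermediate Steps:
t(f, P) = 49 (t(f, P) = 7 + 42 = 49)
s = 15 (s = (½)*30 = 15)
C(j, p) = -1/28
I = -1714 (I = 14 + 36*(-48) = 14 - 1728 = -1714)
B = -1977438/7 (B = (49 + 487)*(-527 - 1/28) = 536*(-14757/28) = -1977438/7 ≈ -2.8249e+5)
B + I = -1977438/7 - 1714 = -1989436/7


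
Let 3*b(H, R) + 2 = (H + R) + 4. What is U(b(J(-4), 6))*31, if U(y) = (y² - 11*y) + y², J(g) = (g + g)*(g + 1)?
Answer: 30752/9 ≈ 3416.9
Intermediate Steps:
J(g) = 2*g*(1 + g) (J(g) = (2*g)*(1 + g) = 2*g*(1 + g))
b(H, R) = ⅔ + H/3 + R/3 (b(H, R) = -⅔ + ((H + R) + 4)/3 = -⅔ + (4 + H + R)/3 = -⅔ + (4/3 + H/3 + R/3) = ⅔ + H/3 + R/3)
U(y) = -11*y + 2*y²
U(b(J(-4), 6))*31 = ((⅔ + (2*(-4)*(1 - 4))/3 + (⅓)*6)*(-11 + 2*(⅔ + (2*(-4)*(1 - 4))/3 + (⅓)*6)))*31 = ((⅔ + (2*(-4)*(-3))/3 + 2)*(-11 + 2*(⅔ + (2*(-4)*(-3))/3 + 2)))*31 = ((⅔ + (⅓)*24 + 2)*(-11 + 2*(⅔ + (⅓)*24 + 2)))*31 = ((⅔ + 8 + 2)*(-11 + 2*(⅔ + 8 + 2)))*31 = (32*(-11 + 2*(32/3))/3)*31 = (32*(-11 + 64/3)/3)*31 = ((32/3)*(31/3))*31 = (992/9)*31 = 30752/9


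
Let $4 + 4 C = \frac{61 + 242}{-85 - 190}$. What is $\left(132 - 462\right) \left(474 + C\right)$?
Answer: $- \frac{1559991}{10} \approx -1.56 \cdot 10^{5}$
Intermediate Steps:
$C = - \frac{1403}{1100}$ ($C = -1 + \frac{\left(61 + 242\right) \frac{1}{-85 - 190}}{4} = -1 + \frac{303 \frac{1}{-275}}{4} = -1 + \frac{303 \left(- \frac{1}{275}\right)}{4} = -1 + \frac{1}{4} \left(- \frac{303}{275}\right) = -1 - \frac{303}{1100} = - \frac{1403}{1100} \approx -1.2755$)
$\left(132 - 462\right) \left(474 + C\right) = \left(132 - 462\right) \left(474 - \frac{1403}{1100}\right) = \left(-330\right) \frac{519997}{1100} = - \frac{1559991}{10}$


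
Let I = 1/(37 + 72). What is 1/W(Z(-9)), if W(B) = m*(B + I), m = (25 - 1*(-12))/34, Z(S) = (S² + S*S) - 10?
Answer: 3706/613053 ≈ 0.0060452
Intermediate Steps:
Z(S) = -10 + 2*S² (Z(S) = (S² + S²) - 10 = 2*S² - 10 = -10 + 2*S²)
m = 37/34 (m = (25 + 12)*(1/34) = 37*(1/34) = 37/34 ≈ 1.0882)
I = 1/109 ≈ 0.0091743
W(B) = 37/3706 + 37*B/34 (W(B) = 37*(B + 1/109)/34 = 37*(1/109 + B)/34 = 37/3706 + 37*B/34)
1/W(Z(-9)) = 1/(37/3706 + 37*(-10 + 2*(-9)²)/34) = 1/(37/3706 + 37*(-10 + 2*81)/34) = 1/(37/3706 + 37*(-10 + 162)/34) = 1/(37/3706 + (37/34)*152) = 1/(37/3706 + 2812/17) = 1/(613053/3706) = 3706/613053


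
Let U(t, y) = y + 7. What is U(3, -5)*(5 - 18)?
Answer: -26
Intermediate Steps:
U(t, y) = 7 + y
U(3, -5)*(5 - 18) = (7 - 5)*(5 - 18) = 2*(-13) = -26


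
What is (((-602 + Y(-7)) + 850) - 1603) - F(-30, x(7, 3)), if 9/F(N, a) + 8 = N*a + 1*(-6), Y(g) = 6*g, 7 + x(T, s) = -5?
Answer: -483371/346 ≈ -1397.0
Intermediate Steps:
x(T, s) = -12 (x(T, s) = -7 - 5 = -12)
F(N, a) = 9/(-14 + N*a) (F(N, a) = 9/(-8 + (N*a + 1*(-6))) = 9/(-8 + (N*a - 6)) = 9/(-8 + (-6 + N*a)) = 9/(-14 + N*a))
(((-602 + Y(-7)) + 850) - 1603) - F(-30, x(7, 3)) = (((-602 + 6*(-7)) + 850) - 1603) - 9/(-14 - 30*(-12)) = (((-602 - 42) + 850) - 1603) - 9/(-14 + 360) = ((-644 + 850) - 1603) - 9/346 = (206 - 1603) - 9/346 = -1397 - 1*9/346 = -1397 - 9/346 = -483371/346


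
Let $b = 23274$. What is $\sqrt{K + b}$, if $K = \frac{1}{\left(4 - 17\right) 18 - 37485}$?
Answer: $\frac{\sqrt{3679161572955}}{12573} \approx 152.56$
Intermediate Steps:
$K = - \frac{1}{37719}$ ($K = \frac{1}{\left(-13\right) 18 - 37485} = \frac{1}{-234 - 37485} = \frac{1}{-37719} = - \frac{1}{37719} \approx -2.6512 \cdot 10^{-5}$)
$\sqrt{K + b} = \sqrt{- \frac{1}{37719} + 23274} = \sqrt{\frac{877872005}{37719}} = \frac{\sqrt{3679161572955}}{12573}$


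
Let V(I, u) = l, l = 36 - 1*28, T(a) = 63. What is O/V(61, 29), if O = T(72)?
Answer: 63/8 ≈ 7.8750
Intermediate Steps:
O = 63
l = 8 (l = 36 - 28 = 8)
V(I, u) = 8
O/V(61, 29) = 63/8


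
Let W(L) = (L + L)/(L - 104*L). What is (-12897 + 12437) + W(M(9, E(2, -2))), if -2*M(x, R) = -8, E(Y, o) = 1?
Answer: -47382/103 ≈ -460.02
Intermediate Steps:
M(x, R) = 4 (M(x, R) = -½*(-8) = 4)
W(L) = -2/103 (W(L) = (2*L)/((-103*L)) = (2*L)*(-1/(103*L)) = -2/103)
(-12897 + 12437) + W(M(9, E(2, -2))) = (-12897 + 12437) - 2/103 = -460 - 2/103 = -47382/103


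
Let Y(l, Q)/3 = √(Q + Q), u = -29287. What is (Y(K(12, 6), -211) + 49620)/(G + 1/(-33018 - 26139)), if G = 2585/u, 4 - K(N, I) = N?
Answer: -21492047786895/38237533 - 5197593177*I*√422/152950132 ≈ -5.6207e+5 - 698.09*I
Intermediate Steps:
K(N, I) = 4 - N
G = -2585/29287 (G = 2585/(-29287) = 2585*(-1/29287) = -2585/29287 ≈ -0.088264)
Y(l, Q) = 3*√2*√Q (Y(l, Q) = 3*√(Q + Q) = 3*√(2*Q) = 3*(√2*√Q) = 3*√2*√Q)
(Y(K(12, 6), -211) + 49620)/(G + 1/(-33018 - 26139)) = (3*√2*√(-211) + 49620)/(-2585/29287 + 1/(-33018 - 26139)) = (3*√2*(I*√211) + 49620)/(-2585/29287 + 1/(-59157)) = (3*I*√422 + 49620)/(-2585/29287 - 1/59157) = (49620 + 3*I*√422)/(-152950132/1732531059) = (49620 + 3*I*√422)*(-1732531059/152950132) = -21492047786895/38237533 - 5197593177*I*√422/152950132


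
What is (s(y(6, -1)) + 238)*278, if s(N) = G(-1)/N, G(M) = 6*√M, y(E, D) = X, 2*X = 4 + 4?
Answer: 66164 + 417*I ≈ 66164.0 + 417.0*I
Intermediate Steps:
X = 4 (X = (4 + 4)/2 = (½)*8 = 4)
y(E, D) = 4
s(N) = 6*I/N (s(N) = (6*√(-1))/N = (6*I)/N = 6*I/N)
(s(y(6, -1)) + 238)*278 = (6*I/4 + 238)*278 = (6*I*(¼) + 238)*278 = (3*I/2 + 238)*278 = (238 + 3*I/2)*278 = 66164 + 417*I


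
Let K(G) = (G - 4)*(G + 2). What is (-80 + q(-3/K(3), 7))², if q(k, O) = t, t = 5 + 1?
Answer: 5476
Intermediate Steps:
K(G) = (-4 + G)*(2 + G)
t = 6
q(k, O) = 6
(-80 + q(-3/K(3), 7))² = (-80 + 6)² = (-74)² = 5476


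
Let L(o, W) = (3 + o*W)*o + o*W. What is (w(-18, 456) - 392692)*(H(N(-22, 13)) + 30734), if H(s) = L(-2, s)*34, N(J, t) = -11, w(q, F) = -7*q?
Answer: -11691400612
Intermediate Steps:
L(o, W) = W*o + o*(3 + W*o) (L(o, W) = (3 + W*o)*o + W*o = o*(3 + W*o) + W*o = W*o + o*(3 + W*o))
H(s) = -204 + 68*s (H(s) = -2*(3 + s + s*(-2))*34 = -2*(3 + s - 2*s)*34 = -2*(3 - s)*34 = (-6 + 2*s)*34 = -204 + 68*s)
(w(-18, 456) - 392692)*(H(N(-22, 13)) + 30734) = (-7*(-18) - 392692)*((-204 + 68*(-11)) + 30734) = (126 - 392692)*((-204 - 748) + 30734) = -392566*(-952 + 30734) = -392566*29782 = -11691400612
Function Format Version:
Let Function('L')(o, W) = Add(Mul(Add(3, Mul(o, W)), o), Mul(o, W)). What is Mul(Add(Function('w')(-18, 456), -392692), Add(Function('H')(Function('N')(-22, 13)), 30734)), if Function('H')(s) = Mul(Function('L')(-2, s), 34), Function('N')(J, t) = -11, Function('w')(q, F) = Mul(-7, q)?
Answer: -11691400612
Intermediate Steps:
Function('L')(o, W) = Add(Mul(W, o), Mul(o, Add(3, Mul(W, o)))) (Function('L')(o, W) = Add(Mul(Add(3, Mul(W, o)), o), Mul(W, o)) = Add(Mul(o, Add(3, Mul(W, o))), Mul(W, o)) = Add(Mul(W, o), Mul(o, Add(3, Mul(W, o)))))
Function('H')(s) = Add(-204, Mul(68, s)) (Function('H')(s) = Mul(Mul(-2, Add(3, s, Mul(s, -2))), 34) = Mul(Mul(-2, Add(3, s, Mul(-2, s))), 34) = Mul(Mul(-2, Add(3, Mul(-1, s))), 34) = Mul(Add(-6, Mul(2, s)), 34) = Add(-204, Mul(68, s)))
Mul(Add(Function('w')(-18, 456), -392692), Add(Function('H')(Function('N')(-22, 13)), 30734)) = Mul(Add(Mul(-7, -18), -392692), Add(Add(-204, Mul(68, -11)), 30734)) = Mul(Add(126, -392692), Add(Add(-204, -748), 30734)) = Mul(-392566, Add(-952, 30734)) = Mul(-392566, 29782) = -11691400612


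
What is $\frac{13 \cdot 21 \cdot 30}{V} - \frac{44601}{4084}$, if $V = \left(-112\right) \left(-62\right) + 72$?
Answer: $- \frac{17467041}{1790834} \approx -9.7536$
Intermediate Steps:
$V = 7016$ ($V = 6944 + 72 = 7016$)
$\frac{13 \cdot 21 \cdot 30}{V} - \frac{44601}{4084} = \frac{13 \cdot 21 \cdot 30}{7016} - \frac{44601}{4084} = 273 \cdot 30 \cdot \frac{1}{7016} - \frac{44601}{4084} = 8190 \cdot \frac{1}{7016} - \frac{44601}{4084} = \frac{4095}{3508} - \frac{44601}{4084} = - \frac{17467041}{1790834}$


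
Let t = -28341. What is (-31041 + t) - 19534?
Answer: -78916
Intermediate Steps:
(-31041 + t) - 19534 = (-31041 - 28341) - 19534 = -59382 - 19534 = -78916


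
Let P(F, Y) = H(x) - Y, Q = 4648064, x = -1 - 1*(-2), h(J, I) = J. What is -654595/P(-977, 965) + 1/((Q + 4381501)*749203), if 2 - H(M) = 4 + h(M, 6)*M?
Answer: 4428320241524614493/6548497916720760 ≈ 676.23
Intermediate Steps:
x = 1 (x = -1 + 2 = 1)
H(M) = -2 - M**2 (H(M) = 2 - (4 + M*M) = 2 - (4 + M**2) = 2 + (-4 - M**2) = -2 - M**2)
P(F, Y) = -3 - Y (P(F, Y) = (-2 - 1*1**2) - Y = (-2 - 1*1) - Y = (-2 - 1) - Y = -3 - Y)
-654595/P(-977, 965) + 1/((Q + 4381501)*749203) = -654595/(-3 - 1*965) + 1/((4648064 + 4381501)*749203) = -654595/(-3 - 965) + (1/749203)/9029565 = -654595/(-968) + (1/9029565)*(1/749203) = -654595*(-1/968) + 1/6764977186695 = 654595/968 + 1/6764977186695 = 4428320241524614493/6548497916720760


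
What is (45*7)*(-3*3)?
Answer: -2835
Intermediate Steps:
(45*7)*(-3*3) = 315*(-9) = -2835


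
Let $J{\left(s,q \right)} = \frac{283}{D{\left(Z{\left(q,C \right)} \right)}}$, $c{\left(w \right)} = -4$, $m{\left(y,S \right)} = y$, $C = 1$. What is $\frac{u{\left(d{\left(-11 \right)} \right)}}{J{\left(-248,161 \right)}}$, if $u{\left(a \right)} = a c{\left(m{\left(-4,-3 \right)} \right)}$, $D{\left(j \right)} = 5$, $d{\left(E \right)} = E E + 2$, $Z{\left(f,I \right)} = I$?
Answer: $- \frac{2460}{283} \approx -8.6926$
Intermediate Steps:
$d{\left(E \right)} = 2 + E^{2}$ ($d{\left(E \right)} = E^{2} + 2 = 2 + E^{2}$)
$u{\left(a \right)} = - 4 a$ ($u{\left(a \right)} = a \left(-4\right) = - 4 a$)
$J{\left(s,q \right)} = \frac{283}{5}$
$\frac{u{\left(d{\left(-11 \right)} \right)}}{J{\left(-248,161 \right)}} = \frac{\left(-4\right) \left(2 + \left(-11\right)^{2}\right)}{\frac{283}{5}} = - 4 \left(2 + 121\right) \frac{5}{283} = \left(-4\right) 123 \cdot \frac{5}{283} = \left(-492\right) \frac{5}{283} = - \frac{2460}{283}$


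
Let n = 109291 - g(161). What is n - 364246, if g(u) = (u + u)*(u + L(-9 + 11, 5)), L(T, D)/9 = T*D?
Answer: -335777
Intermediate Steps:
L(T, D) = 9*D*T (L(T, D) = 9*(T*D) = 9*(D*T) = 9*D*T)
g(u) = 2*u*(90 + u) (g(u) = (u + u)*(u + 9*5*(-9 + 11)) = (2*u)*(u + 9*5*2) = (2*u)*(u + 90) = (2*u)*(90 + u) = 2*u*(90 + u))
n = 28469 (n = 109291 - 2*161*(90 + 161) = 109291 - 2*161*251 = 109291 - 1*80822 = 109291 - 80822 = 28469)
n - 364246 = 28469 - 364246 = -335777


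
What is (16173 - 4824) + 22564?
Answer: 33913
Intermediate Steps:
(16173 - 4824) + 22564 = 11349 + 22564 = 33913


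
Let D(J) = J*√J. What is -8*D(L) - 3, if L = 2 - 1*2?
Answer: -3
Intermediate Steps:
L = 0 (L = 2 - 2 = 0)
D(J) = J^(3/2)
-8*D(L) - 3 = -8*0^(3/2) - 3 = -8*0 - 3 = 0 - 3 = -3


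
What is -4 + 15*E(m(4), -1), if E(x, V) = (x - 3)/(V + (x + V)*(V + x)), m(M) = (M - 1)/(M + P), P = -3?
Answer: -4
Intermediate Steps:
m(M) = (-1 + M)/(-3 + M) (m(M) = (M - 1)/(M - 3) = (-1 + M)/(-3 + M))
E(x, V) = (-3 + x)/(V + (V + x)²) (E(x, V) = (-3 + x)/(V + (V + x)*(V + x)) = (-3 + x)/(V + (V + x)²))
-4 + 15*E(m(4), -1) = -4 + 15*((-3 + (-1 + 4)/(-3 + 4))/(-1 + (-1 + (-1 + 4)/(-3 + 4))²)) = -4 + 15*((-3 + 3/1)/(-1 + (-1 + 3/1)²)) = -4 + 15*((-3 + 1*3)/(-1 + (-1 + 1*3)²)) = -4 + 15*((-3 + 3)/(-1 + (-1 + 3)²)) = -4 + 15*(0/(-1 + 2²)) = -4 + 15*(0/(-1 + 4)) = -4 + 15*(0/3) = -4 + 15*((⅓)*0) = -4 + 15*0 = -4 + 0 = -4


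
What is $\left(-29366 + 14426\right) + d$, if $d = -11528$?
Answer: $-26468$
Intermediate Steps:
$\left(-29366 + 14426\right) + d = \left(-29366 + 14426\right) - 11528 = -14940 - 11528 = -26468$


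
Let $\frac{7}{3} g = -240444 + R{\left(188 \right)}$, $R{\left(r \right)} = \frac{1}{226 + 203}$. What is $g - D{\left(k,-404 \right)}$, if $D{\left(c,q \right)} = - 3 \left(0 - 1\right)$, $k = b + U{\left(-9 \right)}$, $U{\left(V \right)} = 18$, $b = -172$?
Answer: $- \frac{103153478}{1001} \approx -1.0305 \cdot 10^{5}$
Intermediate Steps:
$k = -154$ ($k = -172 + 18 = -154$)
$R{\left(r \right)} = \frac{1}{429}$
$D{\left(c,q \right)} = 3$ ($D{\left(c,q \right)} = \left(-3\right) \left(-1\right) = 3$)
$g = - \frac{103150475}{1001}$ ($g = \frac{3 \left(-240444 + \frac{1}{429}\right)}{7} = \frac{3}{7} \left(- \frac{103150475}{429}\right) = - \frac{103150475}{1001} \approx -1.0305 \cdot 10^{5}$)
$g - D{\left(k,-404 \right)} = - \frac{103150475}{1001} - 3 = - \frac{103153478}{1001}$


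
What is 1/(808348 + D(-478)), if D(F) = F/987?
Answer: 987/797838998 ≈ 1.2371e-6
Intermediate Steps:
D(F) = F/987 (D(F) = F*(1/987) = F/987)
1/(808348 + D(-478)) = 1/(808348 + (1/987)*(-478)) = 1/(808348 - 478/987) = 1/(797838998/987) = 987/797838998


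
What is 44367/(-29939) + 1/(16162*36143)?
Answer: -551418719489/372099196742 ≈ -1.4819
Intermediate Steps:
44367/(-29939) + 1/(16162*36143) = 44367*(-1/29939) + (1/16162)*(1/36143) = -44367/29939 + 1/584143166 = -551418719489/372099196742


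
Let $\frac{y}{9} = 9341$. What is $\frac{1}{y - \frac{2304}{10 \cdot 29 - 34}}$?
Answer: $\frac{1}{84060} \approx 1.1896 \cdot 10^{-5}$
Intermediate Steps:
$y = 84069$ ($y = 9 \cdot 9341 = 84069$)
$\frac{1}{y - \frac{2304}{10 \cdot 29 - 34}} = \frac{1}{84069 - \frac{2304}{10 \cdot 29 - 34}} = \frac{1}{84069 - \frac{2304}{290 - 34}} = \frac{1}{84069 - \frac{2304}{256}} = \frac{1}{84069 - 9} = \frac{1}{84060}$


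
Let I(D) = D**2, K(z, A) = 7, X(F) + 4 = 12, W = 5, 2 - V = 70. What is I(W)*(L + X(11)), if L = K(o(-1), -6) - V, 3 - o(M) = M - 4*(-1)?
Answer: 2075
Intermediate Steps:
V = -68 (V = 2 - 1*70 = 2 - 70 = -68)
X(F) = 8 (X(F) = -4 + 12 = 8)
o(M) = -1 - M (o(M) = 3 - (M - 4*(-1)) = 3 - (M + 4) = 3 - (4 + M) = 3 + (-4 - M) = -1 - M)
L = 75 (L = 7 - 1*(-68) = 7 + 68 = 75)
I(W)*(L + X(11)) = 5**2*(75 + 8) = 25*83 = 2075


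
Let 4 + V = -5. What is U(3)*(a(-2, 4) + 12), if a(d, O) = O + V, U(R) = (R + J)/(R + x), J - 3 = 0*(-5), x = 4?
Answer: 6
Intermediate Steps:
J = 3 (J = 3 + 0*(-5) = 3 + 0 = 3)
V = -9 (V = -4 - 5 = -9)
U(R) = (3 + R)/(4 + R) (U(R) = (R + 3)/(R + 4) = (3 + R)/(4 + R))
a(d, O) = -9 + O (a(d, O) = O - 9 = -9 + O)
U(3)*(a(-2, 4) + 12) = ((3 + 3)/(4 + 3))*((-9 + 4) + 12) = (6/7)*(-5 + 12) = ((1/7)*6)*7 = (6/7)*7 = 6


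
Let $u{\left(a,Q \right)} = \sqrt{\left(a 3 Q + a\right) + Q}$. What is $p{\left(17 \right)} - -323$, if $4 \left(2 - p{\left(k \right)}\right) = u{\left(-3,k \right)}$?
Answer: $325 - \frac{i \sqrt{139}}{4} \approx 325.0 - 2.9475 i$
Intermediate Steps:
$u{\left(a,Q \right)} = \sqrt{Q + a + 3 Q a}$ ($u{\left(a,Q \right)} = \sqrt{\left(3 a Q + a\right) + Q} = \sqrt{\left(3 Q a + a\right) + Q} = \sqrt{\left(a + 3 Q a\right) + Q} = \sqrt{Q + a + 3 Q a}$)
$p{\left(k \right)} = 2 - \frac{\sqrt{-3 - 8 k}}{4}$ ($p{\left(k \right)} = 2 - \frac{\sqrt{k - 3 + 3 k \left(-3\right)}}{4} = 2 - \frac{\sqrt{k - 3 - 9 k}}{4} = 2 - \frac{\sqrt{-3 - 8 k}}{4}$)
$p{\left(17 \right)} - -323 = \left(2 - \frac{\sqrt{-3 - 136}}{4}\right) - -323 = \left(2 - \frac{\sqrt{-3 - 136}}{4}\right) + 323 = \left(2 - \frac{\sqrt{-139}}{4}\right) + 323 = \left(2 - \frac{i \sqrt{139}}{4}\right) + 323 = 325 - \frac{i \sqrt{139}}{4}$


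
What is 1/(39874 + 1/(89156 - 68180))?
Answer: 20976/836397025 ≈ 2.5079e-5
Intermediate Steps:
1/(39874 + 1/(89156 - 68180)) = 1/(39874 + 1/20976) = 1/(836397025/20976) = 20976/836397025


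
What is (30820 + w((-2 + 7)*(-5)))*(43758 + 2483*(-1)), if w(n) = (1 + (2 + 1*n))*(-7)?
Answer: 1278451850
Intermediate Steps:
w(n) = -21 - 7*n (w(n) = (1 + (2 + n))*(-7) = (3 + n)*(-7) = -21 - 7*n)
(30820 + w((-2 + 7)*(-5)))*(43758 + 2483*(-1)) = (30820 + (-21 - 7*(-2 + 7)*(-5)))*(43758 + 2483*(-1)) = (30820 + (-21 - 35*(-5)))*(43758 - 2483) = (30820 + (-21 - 7*(-25)))*41275 = (30820 + (-21 + 175))*41275 = (30820 + 154)*41275 = 30974*41275 = 1278451850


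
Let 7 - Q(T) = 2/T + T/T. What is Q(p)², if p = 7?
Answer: 1600/49 ≈ 32.653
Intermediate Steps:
Q(T) = 6 - 2/T (Q(T) = 7 - (2/T + T/T) = 7 - (2/T + 1) = 7 - (1 + 2/T) = 7 + (-1 - 2/T) = 6 - 2/T)
Q(p)² = (6 - 2/7)² = (40/7)² = 1600/49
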